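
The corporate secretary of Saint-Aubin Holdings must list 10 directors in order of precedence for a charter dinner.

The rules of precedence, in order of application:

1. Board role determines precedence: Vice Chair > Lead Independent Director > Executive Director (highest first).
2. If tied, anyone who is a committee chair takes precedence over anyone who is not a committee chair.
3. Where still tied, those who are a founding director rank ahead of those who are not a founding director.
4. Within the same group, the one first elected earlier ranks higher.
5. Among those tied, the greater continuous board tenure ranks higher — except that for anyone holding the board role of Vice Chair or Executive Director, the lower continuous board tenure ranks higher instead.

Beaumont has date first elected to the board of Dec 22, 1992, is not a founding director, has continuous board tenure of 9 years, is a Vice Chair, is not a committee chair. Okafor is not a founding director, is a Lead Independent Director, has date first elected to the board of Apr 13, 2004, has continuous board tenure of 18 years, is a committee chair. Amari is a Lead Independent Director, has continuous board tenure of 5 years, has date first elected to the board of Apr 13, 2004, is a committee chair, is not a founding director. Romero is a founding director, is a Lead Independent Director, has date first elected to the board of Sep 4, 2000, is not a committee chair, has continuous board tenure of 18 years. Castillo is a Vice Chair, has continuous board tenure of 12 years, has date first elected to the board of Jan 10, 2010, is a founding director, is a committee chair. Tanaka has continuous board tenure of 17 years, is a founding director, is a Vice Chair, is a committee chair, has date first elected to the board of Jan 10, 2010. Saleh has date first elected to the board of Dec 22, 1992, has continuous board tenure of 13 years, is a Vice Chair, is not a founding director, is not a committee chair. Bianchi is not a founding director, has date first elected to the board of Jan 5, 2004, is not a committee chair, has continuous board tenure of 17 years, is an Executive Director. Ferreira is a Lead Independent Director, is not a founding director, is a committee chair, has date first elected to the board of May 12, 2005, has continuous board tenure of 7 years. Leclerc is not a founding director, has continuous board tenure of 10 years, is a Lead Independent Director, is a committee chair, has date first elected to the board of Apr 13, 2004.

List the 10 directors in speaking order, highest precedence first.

By board role: Castillo, Tanaka, Beaumont and Saleh (Vice Chair); then Okafor, Leclerc, Amari, Ferreira and Romero (Lead Independent Director); then Bianchi (Executive Director).
Among Castillo, Tanaka, Beaumont and Saleh, a committee chair before not a committee chair: Castillo and Tanaka (a committee chair) before Beaumont and Saleh (not a committee chair).
Castillo and Tanaka are each a founding director, so the next rule applies.
Castillo and Tanaka both have date first elected to the board Jan 10, 2010, so the next rule applies.
Among Castillo and Tanaka, by continuous board tenure (lower first) (reversed rule for this group): Castillo (12 years) before Tanaka (17 years).
Beaumont and Saleh are each not a founding director, so the next rule applies.
Beaumont and Saleh both have date first elected to the board Dec 22, 1992, so the next rule applies.
Among Beaumont and Saleh, by continuous board tenure (lower first) (reversed rule for this group): Beaumont (9 years) before Saleh (13 years).
Among Okafor, Leclerc, Amari, Ferreira and Romero, a committee chair before not a committee chair: Okafor, Leclerc, Amari and Ferreira (a committee chair) before Romero (not a committee chair).
Okafor, Leclerc, Amari and Ferreira are each not a founding director, so the next rule applies.
Among Okafor, Leclerc, Amari and Ferreira, by date first elected to the board (earlier first): Okafor, Leclerc and Amari (Apr 13, 2004) before Ferreira (May 12, 2005).
Among Okafor, Leclerc and Amari, by continuous board tenure (higher first): Okafor (18 years) before Leclerc (10 years) before Amari (5 years).
Full order: Castillo, Tanaka, Beaumont, Saleh, Okafor, Leclerc, Amari, Ferreira, Romero, Bianchi.

Castillo, Tanaka, Beaumont, Saleh, Okafor, Leclerc, Amari, Ferreira, Romero, Bianchi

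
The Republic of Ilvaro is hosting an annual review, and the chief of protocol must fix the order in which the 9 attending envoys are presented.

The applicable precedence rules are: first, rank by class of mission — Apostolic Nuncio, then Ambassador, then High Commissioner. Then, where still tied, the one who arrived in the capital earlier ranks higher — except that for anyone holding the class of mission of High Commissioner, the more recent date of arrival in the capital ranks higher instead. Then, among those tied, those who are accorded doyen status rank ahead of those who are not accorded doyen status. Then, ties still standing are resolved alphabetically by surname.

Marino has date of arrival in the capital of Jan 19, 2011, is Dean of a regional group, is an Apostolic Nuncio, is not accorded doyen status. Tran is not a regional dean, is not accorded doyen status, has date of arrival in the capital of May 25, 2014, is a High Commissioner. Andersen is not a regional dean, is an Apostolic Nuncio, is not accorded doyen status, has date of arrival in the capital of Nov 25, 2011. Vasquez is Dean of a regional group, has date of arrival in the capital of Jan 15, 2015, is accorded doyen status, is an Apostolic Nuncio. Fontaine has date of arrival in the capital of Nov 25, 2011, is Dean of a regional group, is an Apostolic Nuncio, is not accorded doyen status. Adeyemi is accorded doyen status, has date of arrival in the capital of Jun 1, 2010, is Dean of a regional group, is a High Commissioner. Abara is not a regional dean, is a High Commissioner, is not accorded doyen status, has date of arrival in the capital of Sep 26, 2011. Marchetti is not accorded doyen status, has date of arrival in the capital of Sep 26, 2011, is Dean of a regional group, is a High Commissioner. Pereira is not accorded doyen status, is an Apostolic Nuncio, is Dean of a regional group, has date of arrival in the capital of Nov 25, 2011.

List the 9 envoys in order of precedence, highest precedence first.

Marino, Andersen, Fontaine, Pereira, Vasquez, Tran, Abara, Marchetti, Adeyemi

By class of mission: Marino, Andersen, Fontaine, Pereira and Vasquez (Apostolic Nuncio); then Tran, Abara, Marchetti and Adeyemi (High Commissioner).
Among Marino, Andersen, Fontaine, Pereira and Vasquez, by date of arrival in the capital (earlier first): Marino (Jan 19, 2011) before Andersen, Fontaine and Pereira (Nov 25, 2011) before Vasquez (Jan 15, 2015).
Andersen, Fontaine and Pereira are each not accorded doyen status, so the next rule applies.
Among Andersen, Fontaine and Pereira, alphabetically by surname: Andersen before Fontaine before Pereira.
Among Tran, Abara, Marchetti and Adeyemi, by date of arrival in the capital (later first) (reversed rule for this group): Tran (May 25, 2014) before Abara and Marchetti (Sep 26, 2011) before Adeyemi (Jun 1, 2010).
Abara and Marchetti are each not accorded doyen status, so the next rule applies.
Among Abara and Marchetti, alphabetically by surname: Abara before Marchetti.
Full order: Marino, Andersen, Fontaine, Pereira, Vasquez, Tran, Abara, Marchetti, Adeyemi.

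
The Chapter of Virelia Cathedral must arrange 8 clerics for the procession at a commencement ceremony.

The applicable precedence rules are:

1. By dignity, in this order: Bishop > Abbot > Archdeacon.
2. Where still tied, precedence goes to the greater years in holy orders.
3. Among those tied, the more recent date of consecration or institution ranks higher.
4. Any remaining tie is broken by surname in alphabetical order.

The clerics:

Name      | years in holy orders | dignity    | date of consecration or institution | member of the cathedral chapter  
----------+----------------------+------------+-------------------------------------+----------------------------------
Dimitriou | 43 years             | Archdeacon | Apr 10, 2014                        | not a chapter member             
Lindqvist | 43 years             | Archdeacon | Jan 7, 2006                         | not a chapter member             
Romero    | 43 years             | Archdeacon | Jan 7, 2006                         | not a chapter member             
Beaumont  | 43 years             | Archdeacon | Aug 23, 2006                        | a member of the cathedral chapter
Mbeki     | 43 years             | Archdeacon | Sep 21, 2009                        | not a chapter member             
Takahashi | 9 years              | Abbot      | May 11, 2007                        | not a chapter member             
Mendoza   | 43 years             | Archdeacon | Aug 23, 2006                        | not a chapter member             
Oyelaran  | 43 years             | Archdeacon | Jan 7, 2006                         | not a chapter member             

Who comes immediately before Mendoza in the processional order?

By dignity: Takahashi (Abbot); then Dimitriou, Mbeki, Beaumont, Mendoza, Lindqvist, Oyelaran and Romero (Archdeacon).
Dimitriou, Mbeki, Beaumont, Mendoza, Lindqvist, Oyelaran and Romero all have years in holy orders 43 years, so the next rule applies.
Among Dimitriou, Mbeki, Beaumont, Mendoza, Lindqvist, Oyelaran and Romero, by date of consecration or institution (later first): Dimitriou (Apr 10, 2014) before Mbeki (Sep 21, 2009) before Beaumont and Mendoza (Aug 23, 2006) before Lindqvist, Oyelaran and Romero (Jan 7, 2006).
Among Beaumont and Mendoza, alphabetically by surname: Beaumont before Mendoza.
Among Lindqvist, Oyelaran and Romero, alphabetically by surname: Lindqvist before Oyelaran before Romero.
Order: Takahashi, Dimitriou, Mbeki, Beaumont, Mendoza, Lindqvist, Oyelaran, Romero.

Beaumont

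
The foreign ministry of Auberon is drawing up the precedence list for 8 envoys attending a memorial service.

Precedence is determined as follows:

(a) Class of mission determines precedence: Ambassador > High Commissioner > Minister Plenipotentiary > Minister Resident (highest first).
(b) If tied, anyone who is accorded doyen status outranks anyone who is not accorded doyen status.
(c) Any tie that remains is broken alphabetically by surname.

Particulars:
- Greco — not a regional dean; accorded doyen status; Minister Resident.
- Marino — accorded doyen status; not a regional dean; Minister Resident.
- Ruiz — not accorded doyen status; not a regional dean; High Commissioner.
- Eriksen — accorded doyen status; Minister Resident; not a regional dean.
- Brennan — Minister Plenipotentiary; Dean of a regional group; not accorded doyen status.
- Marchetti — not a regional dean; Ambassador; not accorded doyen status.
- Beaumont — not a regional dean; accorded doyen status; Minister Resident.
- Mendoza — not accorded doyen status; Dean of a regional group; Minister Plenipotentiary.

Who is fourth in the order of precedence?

Mendoza

By class of mission: Marchetti (Ambassador); then Ruiz (High Commissioner); then Brennan and Mendoza (Minister Plenipotentiary); then Beaumont, Eriksen, Greco and Marino (Minister Resident).
Brennan and Mendoza are each not accorded doyen status, so the next rule applies.
Among Brennan and Mendoza, alphabetically by surname: Brennan before Mendoza.
Beaumont, Eriksen, Greco and Marino are each accorded doyen status, so the next rule applies.
Among Beaumont, Eriksen, Greco and Marino, alphabetically by surname: Beaumont before Eriksen before Greco before Marino.
Order: Marchetti, Ruiz, Brennan, Mendoza, Beaumont, Eriksen, Greco, Marino.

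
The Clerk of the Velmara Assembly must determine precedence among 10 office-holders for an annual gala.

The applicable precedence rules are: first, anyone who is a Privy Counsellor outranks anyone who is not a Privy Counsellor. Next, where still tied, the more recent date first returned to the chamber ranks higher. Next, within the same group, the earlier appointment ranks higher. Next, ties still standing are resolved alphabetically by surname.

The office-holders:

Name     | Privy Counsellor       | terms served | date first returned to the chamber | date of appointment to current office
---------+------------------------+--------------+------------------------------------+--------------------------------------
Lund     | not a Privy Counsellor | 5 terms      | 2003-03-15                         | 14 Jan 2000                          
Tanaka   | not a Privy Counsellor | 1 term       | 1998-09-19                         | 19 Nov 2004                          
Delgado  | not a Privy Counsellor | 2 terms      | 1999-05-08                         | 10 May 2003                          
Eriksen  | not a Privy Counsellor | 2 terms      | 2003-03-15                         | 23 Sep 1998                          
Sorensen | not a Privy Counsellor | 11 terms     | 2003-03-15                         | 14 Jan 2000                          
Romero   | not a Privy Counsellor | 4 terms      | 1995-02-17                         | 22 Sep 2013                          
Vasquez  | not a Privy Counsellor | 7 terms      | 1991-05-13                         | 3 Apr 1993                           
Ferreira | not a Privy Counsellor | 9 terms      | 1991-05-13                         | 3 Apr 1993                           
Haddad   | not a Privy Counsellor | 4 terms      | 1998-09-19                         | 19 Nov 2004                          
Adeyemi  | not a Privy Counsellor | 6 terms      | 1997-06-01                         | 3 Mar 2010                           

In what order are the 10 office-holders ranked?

Eriksen, Lund, Sorensen, Delgado, Haddad, Tanaka, Adeyemi, Romero, Ferreira, Vasquez

By the first rule: Eriksen, Lund, Sorensen, Delgado, Haddad, Tanaka, Adeyemi, Romero, Ferreira and Vasquez (each not a Privy Counsellor).
Among Eriksen, Lund, Sorensen, Delgado, Haddad, Tanaka, Adeyemi, Romero, Ferreira and Vasquez, by date first returned to the chamber (later first): Eriksen, Lund and Sorensen (2003-03-15) before Delgado (1999-05-08) before Haddad and Tanaka (1998-09-19) before Adeyemi (1997-06-01) before Romero (1995-02-17) before Ferreira and Vasquez (1991-05-13).
Among Eriksen, Lund and Sorensen, by date of appointment to current office (earlier first): Eriksen (23 Sep 1998) before Lund and Sorensen (14 Jan 2000).
Among Lund and Sorensen, alphabetically by surname: Lund before Sorensen.
Haddad and Tanaka both have date of appointment to current office 19 Nov 2004, so the next rule applies.
Among Haddad and Tanaka, alphabetically by surname: Haddad before Tanaka.
Ferreira and Vasquez both have date of appointment to current office 3 Apr 1993, so the next rule applies.
Among Ferreira and Vasquez, alphabetically by surname: Ferreira before Vasquez.
Full order: Eriksen, Lund, Sorensen, Delgado, Haddad, Tanaka, Adeyemi, Romero, Ferreira, Vasquez.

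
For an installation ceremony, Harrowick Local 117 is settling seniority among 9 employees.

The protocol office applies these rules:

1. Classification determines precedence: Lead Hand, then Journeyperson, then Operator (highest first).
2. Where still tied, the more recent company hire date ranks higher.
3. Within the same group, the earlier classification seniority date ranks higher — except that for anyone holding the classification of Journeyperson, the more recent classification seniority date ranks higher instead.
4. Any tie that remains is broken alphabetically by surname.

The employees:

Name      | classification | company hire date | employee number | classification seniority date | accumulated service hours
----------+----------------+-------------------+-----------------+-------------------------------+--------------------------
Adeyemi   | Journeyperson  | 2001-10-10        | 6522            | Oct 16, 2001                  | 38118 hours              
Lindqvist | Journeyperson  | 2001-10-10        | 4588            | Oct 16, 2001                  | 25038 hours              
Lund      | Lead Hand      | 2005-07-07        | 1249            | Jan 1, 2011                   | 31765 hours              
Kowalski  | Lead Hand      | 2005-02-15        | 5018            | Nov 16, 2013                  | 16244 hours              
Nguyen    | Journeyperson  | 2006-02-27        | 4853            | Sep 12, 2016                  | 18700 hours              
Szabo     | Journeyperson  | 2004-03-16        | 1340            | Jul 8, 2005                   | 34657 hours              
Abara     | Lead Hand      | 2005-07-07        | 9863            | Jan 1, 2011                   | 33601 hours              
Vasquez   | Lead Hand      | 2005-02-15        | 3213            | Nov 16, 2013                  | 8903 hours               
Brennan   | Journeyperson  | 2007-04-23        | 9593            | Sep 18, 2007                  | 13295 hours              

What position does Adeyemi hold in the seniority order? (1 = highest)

8

By classification: Abara, Lund, Kowalski and Vasquez (Lead Hand); then Brennan, Nguyen, Szabo, Adeyemi and Lindqvist (Journeyperson).
Among Abara, Lund, Kowalski and Vasquez, by company hire date (later first): Abara and Lund (2005-07-07) before Kowalski and Vasquez (2005-02-15).
Abara and Lund both have classification seniority date Jan 1, 2011, so the next rule applies.
Among Abara and Lund, alphabetically by surname: Abara before Lund.
Kowalski and Vasquez both have classification seniority date Nov 16, 2013, so the next rule applies.
Among Kowalski and Vasquez, alphabetically by surname: Kowalski before Vasquez.
Among Brennan, Nguyen, Szabo, Adeyemi and Lindqvist, by company hire date (later first): Brennan (2007-04-23) before Nguyen (2006-02-27) before Szabo (2004-03-16) before Adeyemi and Lindqvist (2001-10-10).
Adeyemi and Lindqvist both have classification seniority date Oct 16, 2001, so the next rule applies.
Among Adeyemi and Lindqvist, alphabetically by surname: Adeyemi before Lindqvist.
Order: Abara, Lund, Kowalski, Vasquez, Brennan, Nguyen, Szabo, Adeyemi, Lindqvist. So position 8.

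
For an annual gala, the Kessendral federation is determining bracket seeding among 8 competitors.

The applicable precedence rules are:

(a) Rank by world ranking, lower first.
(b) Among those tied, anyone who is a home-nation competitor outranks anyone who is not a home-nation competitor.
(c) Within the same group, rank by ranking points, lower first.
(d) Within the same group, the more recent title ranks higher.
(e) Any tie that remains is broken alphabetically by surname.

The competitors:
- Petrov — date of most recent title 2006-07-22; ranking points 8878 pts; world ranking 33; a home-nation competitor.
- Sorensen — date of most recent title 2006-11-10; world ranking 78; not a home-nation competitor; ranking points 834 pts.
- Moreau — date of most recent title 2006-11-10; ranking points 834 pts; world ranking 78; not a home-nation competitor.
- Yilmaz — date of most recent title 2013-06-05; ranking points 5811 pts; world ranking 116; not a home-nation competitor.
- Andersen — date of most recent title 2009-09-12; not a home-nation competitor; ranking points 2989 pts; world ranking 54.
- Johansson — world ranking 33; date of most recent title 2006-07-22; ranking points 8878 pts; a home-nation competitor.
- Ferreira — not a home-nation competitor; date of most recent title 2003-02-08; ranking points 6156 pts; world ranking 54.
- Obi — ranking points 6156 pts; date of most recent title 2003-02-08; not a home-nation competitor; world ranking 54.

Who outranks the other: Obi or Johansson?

By world ranking (lower first): Johansson and Petrov (both 33); then Andersen, Ferreira and Obi (each 54); then Moreau and Sorensen (both 78); then Yilmaz (116).
Johansson and Petrov are each a home-nation competitor, so the next rule applies.
Johansson and Petrov both have ranking points 8878 pts, so the next rule applies.
Johansson and Petrov both have date of most recent title 2006-07-22, so the next rule applies.
Among Johansson and Petrov, alphabetically by surname: Johansson before Petrov.
Andersen, Ferreira and Obi are each not a home-nation competitor, so the next rule applies.
Among Andersen, Ferreira and Obi, by ranking points (lower first): Andersen (2989 pts) before Ferreira and Obi (6156 pts).
Ferreira and Obi both have date of most recent title 2003-02-08, so the next rule applies.
Among Ferreira and Obi, alphabetically by surname: Ferreira before Obi.
Moreau and Sorensen are each not a home-nation competitor, so the next rule applies.
Moreau and Sorensen both have ranking points 834 pts, so the next rule applies.
Moreau and Sorensen both have date of most recent title 2006-11-10, so the next rule applies.
Among Moreau and Sorensen, alphabetically by surname: Moreau before Sorensen.
So Johansson takes precedence.

Johansson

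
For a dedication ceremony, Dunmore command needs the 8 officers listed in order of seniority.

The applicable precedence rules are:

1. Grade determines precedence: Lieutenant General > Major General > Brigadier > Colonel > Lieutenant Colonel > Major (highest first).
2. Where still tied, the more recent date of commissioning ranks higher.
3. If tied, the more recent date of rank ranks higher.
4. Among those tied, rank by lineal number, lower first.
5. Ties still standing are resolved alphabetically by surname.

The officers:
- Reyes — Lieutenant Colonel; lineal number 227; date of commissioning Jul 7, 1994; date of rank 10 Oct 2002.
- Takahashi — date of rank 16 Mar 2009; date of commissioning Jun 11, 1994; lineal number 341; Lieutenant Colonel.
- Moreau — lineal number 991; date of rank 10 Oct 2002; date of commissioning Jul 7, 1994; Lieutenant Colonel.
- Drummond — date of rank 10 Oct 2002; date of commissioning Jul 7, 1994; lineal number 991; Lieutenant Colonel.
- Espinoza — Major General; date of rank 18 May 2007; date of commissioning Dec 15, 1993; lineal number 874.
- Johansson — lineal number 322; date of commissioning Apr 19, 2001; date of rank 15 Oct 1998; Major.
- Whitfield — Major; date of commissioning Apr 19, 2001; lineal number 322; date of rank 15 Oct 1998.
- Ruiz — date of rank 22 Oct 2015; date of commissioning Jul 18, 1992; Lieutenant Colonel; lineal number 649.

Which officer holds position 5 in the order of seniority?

By grade: Espinoza (Major General); then Reyes, Drummond, Moreau, Takahashi and Ruiz (Lieutenant Colonel); then Johansson and Whitfield (Major).
Among Reyes, Drummond, Moreau, Takahashi and Ruiz, by date of commissioning (later first): Reyes, Drummond and Moreau (Jul 7, 1994) before Takahashi (Jun 11, 1994) before Ruiz (Jul 18, 1992).
Reyes, Drummond and Moreau all have date of rank 10 Oct 2002, so the next rule applies.
Among Reyes, Drummond and Moreau, by lineal number (lower first): Reyes (227) before Drummond and Moreau (991).
Among Drummond and Moreau, alphabetically by surname: Drummond before Moreau.
Johansson and Whitfield both have date of commissioning Apr 19, 2001, so the next rule applies.
Johansson and Whitfield both have date of rank 15 Oct 1998, so the next rule applies.
Johansson and Whitfield both have lineal number 322, so the next rule applies.
Among Johansson and Whitfield, alphabetically by surname: Johansson before Whitfield.
Order: Espinoza, Reyes, Drummond, Moreau, Takahashi, Ruiz, Johansson, Whitfield.

Takahashi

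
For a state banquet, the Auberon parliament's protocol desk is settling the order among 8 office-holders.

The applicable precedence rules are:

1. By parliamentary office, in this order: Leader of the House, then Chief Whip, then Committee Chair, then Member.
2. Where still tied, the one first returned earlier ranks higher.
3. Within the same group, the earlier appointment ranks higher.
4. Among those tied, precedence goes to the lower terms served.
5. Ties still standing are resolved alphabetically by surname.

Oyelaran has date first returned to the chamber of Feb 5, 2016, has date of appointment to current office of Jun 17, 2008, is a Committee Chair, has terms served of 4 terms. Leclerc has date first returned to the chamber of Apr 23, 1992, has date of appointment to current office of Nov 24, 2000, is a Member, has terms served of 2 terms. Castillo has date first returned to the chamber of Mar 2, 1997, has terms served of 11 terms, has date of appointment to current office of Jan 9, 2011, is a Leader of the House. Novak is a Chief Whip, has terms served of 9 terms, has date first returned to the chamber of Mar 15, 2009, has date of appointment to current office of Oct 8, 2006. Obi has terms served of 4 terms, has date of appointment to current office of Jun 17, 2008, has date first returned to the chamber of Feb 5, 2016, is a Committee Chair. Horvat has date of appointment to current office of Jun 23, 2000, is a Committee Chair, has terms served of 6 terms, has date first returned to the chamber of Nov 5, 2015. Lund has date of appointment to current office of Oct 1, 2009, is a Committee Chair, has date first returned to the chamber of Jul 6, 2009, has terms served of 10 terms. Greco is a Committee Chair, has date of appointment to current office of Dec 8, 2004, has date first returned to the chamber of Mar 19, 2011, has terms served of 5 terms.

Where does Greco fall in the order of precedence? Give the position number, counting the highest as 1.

4

By parliamentary office: Castillo (Leader of the House); then Novak (Chief Whip); then Lund, Greco, Horvat, Obi and Oyelaran (Committee Chair); then Leclerc (Member).
Among Lund, Greco, Horvat, Obi and Oyelaran, by date first returned to the chamber (earlier first): Lund (Jul 6, 2009) before Greco (Mar 19, 2011) before Horvat (Nov 5, 2015) before Obi and Oyelaran (Feb 5, 2016).
Obi and Oyelaran both have date of appointment to current office Jun 17, 2008, so the next rule applies.
Obi and Oyelaran both have terms served 4 terms, so the next rule applies.
Among Obi and Oyelaran, alphabetically by surname: Obi before Oyelaran.
Order: Castillo, Novak, Lund, Greco, Horvat, Obi, Oyelaran, Leclerc. So position 4.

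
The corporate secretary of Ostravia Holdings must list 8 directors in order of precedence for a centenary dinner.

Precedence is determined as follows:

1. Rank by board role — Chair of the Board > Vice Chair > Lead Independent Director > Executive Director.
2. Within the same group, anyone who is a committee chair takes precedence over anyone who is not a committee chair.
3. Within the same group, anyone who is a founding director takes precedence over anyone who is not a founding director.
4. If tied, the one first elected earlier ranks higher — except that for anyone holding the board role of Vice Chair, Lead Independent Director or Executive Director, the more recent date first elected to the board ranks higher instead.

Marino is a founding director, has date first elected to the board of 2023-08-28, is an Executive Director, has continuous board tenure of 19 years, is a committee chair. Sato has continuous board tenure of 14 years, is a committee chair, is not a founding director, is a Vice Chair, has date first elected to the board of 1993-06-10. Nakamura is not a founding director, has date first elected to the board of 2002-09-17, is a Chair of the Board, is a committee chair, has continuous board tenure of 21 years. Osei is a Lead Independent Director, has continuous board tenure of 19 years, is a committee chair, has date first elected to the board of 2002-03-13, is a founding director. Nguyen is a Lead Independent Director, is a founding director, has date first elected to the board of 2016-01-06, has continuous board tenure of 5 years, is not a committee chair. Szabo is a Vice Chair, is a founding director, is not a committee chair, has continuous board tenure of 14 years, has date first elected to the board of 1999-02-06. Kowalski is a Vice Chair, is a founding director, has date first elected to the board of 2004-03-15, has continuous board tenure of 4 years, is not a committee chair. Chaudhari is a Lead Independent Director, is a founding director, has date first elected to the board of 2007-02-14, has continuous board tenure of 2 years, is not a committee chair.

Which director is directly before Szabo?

Kowalski

By board role: Nakamura (Chair of the Board); then Sato, Kowalski and Szabo (Vice Chair); then Osei, Nguyen and Chaudhari (Lead Independent Director); then Marino (Executive Director).
Among Sato, Kowalski and Szabo, a committee chair before not a committee chair: Sato (a committee chair) before Kowalski and Szabo (not a committee chair).
Kowalski and Szabo are each a founding director, so the next rule applies.
Among Kowalski and Szabo, by date first elected to the board (later first) (reversed rule for this group): Kowalski (2004-03-15) before Szabo (1999-02-06).
Among Osei, Nguyen and Chaudhari, a committee chair before not a committee chair: Osei (a committee chair) before Nguyen and Chaudhari (not a committee chair).
Nguyen and Chaudhari are each a founding director, so the next rule applies.
Among Nguyen and Chaudhari, by date first elected to the board (later first) (reversed rule for this group): Nguyen (2016-01-06) before Chaudhari (2007-02-14).
Order: Nakamura, Sato, Kowalski, Szabo, Osei, Nguyen, Chaudhari, Marino.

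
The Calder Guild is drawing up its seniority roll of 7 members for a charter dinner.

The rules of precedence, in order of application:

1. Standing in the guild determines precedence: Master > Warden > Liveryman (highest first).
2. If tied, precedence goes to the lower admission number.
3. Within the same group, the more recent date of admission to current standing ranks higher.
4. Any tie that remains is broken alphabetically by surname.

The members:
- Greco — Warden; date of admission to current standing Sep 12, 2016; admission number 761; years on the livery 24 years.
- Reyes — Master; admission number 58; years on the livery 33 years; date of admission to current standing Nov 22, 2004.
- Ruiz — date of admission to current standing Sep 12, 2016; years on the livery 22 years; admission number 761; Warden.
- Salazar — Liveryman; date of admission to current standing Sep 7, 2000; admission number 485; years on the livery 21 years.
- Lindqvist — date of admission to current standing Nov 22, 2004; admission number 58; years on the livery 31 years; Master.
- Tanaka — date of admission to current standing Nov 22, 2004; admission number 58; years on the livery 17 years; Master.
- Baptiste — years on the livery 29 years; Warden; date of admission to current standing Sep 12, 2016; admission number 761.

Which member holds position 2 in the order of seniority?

By standing in the guild: Lindqvist, Reyes and Tanaka (Master); then Baptiste, Greco and Ruiz (Warden); then Salazar (Liveryman).
Lindqvist, Reyes and Tanaka all have admission number 58, so the next rule applies.
Lindqvist, Reyes and Tanaka all have date of admission to current standing Nov 22, 2004, so the next rule applies.
Among Lindqvist, Reyes and Tanaka, alphabetically by surname: Lindqvist before Reyes before Tanaka.
Baptiste, Greco and Ruiz all have admission number 761, so the next rule applies.
Baptiste, Greco and Ruiz all have date of admission to current standing Sep 12, 2016, so the next rule applies.
Among Baptiste, Greco and Ruiz, alphabetically by surname: Baptiste before Greco before Ruiz.
Order: Lindqvist, Reyes, Tanaka, Baptiste, Greco, Ruiz, Salazar.

Reyes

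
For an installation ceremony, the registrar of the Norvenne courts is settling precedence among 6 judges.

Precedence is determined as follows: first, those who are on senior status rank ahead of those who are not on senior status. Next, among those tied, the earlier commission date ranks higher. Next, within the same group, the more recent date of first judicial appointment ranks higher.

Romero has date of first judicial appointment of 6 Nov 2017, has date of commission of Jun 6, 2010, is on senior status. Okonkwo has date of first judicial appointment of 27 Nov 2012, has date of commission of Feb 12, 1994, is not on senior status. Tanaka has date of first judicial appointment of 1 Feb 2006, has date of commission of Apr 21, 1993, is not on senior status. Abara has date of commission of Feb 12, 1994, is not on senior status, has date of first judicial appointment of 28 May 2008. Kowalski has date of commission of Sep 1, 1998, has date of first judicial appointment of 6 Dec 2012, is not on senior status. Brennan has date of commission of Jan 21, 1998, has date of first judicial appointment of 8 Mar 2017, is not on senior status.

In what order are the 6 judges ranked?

By the first rule: Romero (on senior status); then Tanaka, Okonkwo, Abara, Brennan and Kowalski (each not on senior status).
Among Tanaka, Okonkwo, Abara, Brennan and Kowalski, by date of commission (earlier first): Tanaka (Apr 21, 1993) before Okonkwo and Abara (Feb 12, 1994) before Brennan (Jan 21, 1998) before Kowalski (Sep 1, 1998).
Among Okonkwo and Abara, by date of first judicial appointment (later first): Okonkwo (27 Nov 2012) before Abara (28 May 2008).
Full order: Romero, Tanaka, Okonkwo, Abara, Brennan, Kowalski.

Romero, Tanaka, Okonkwo, Abara, Brennan, Kowalski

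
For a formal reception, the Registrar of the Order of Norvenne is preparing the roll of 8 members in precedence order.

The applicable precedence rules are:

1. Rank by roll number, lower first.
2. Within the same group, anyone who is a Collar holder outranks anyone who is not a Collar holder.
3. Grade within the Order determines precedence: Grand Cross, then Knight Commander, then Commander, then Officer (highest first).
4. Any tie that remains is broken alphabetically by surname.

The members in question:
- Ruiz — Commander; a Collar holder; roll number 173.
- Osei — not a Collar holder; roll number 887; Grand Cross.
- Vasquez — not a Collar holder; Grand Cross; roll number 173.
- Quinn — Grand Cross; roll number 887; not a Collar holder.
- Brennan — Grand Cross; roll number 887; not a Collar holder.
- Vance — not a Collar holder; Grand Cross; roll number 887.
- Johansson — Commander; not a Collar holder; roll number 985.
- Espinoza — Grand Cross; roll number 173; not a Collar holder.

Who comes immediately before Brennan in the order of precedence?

By roll number (lower first): Ruiz, Espinoza and Vasquez (each 173); then Brennan, Osei, Quinn and Vance (each 887); then Johansson (985).
Among Ruiz, Espinoza and Vasquez, a Collar holder before not a Collar holder: Ruiz (a Collar holder) before Espinoza and Vasquez (not a Collar holder).
Espinoza and Vasquez are each Grand Cross, so the next rule applies.
Among Espinoza and Vasquez, alphabetically by surname: Espinoza before Vasquez.
Brennan, Osei, Quinn and Vance are each not a Collar holder, so the next rule applies.
Brennan, Osei, Quinn and Vance are each Grand Cross, so the next rule applies.
Among Brennan, Osei, Quinn and Vance, alphabetically by surname: Brennan before Osei before Quinn before Vance.
Order: Ruiz, Espinoza, Vasquez, Brennan, Osei, Quinn, Vance, Johansson.

Vasquez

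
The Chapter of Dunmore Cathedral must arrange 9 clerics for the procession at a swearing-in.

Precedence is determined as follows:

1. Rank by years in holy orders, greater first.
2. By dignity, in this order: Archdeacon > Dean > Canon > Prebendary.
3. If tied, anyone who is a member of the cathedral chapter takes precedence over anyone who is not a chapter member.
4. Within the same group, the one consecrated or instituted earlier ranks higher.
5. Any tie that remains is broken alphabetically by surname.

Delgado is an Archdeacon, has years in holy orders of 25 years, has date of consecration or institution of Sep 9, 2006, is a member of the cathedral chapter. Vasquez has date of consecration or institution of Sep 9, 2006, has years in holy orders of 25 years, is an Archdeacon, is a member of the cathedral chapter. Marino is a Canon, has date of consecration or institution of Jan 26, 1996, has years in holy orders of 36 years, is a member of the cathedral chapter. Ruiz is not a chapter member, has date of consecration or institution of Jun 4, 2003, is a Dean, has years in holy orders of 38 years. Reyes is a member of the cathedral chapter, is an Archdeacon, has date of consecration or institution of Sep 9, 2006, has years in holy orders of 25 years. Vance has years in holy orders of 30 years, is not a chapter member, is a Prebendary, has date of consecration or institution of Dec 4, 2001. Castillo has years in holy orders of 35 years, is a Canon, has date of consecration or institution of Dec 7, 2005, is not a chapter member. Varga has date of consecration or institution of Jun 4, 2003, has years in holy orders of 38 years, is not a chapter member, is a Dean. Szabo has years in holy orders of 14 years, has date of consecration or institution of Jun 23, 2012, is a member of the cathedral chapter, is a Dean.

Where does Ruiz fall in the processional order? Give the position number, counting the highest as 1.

1

By years in holy orders (higher first): Ruiz and Varga (both 38 years); then Marino (36 years); then Castillo (35 years); then Vance (30 years); then Delgado, Reyes and Vasquez (each 25 years); then Szabo (14 years).
Ruiz and Varga are each Dean, so the next rule applies.
Ruiz and Varga are each not a chapter member, so the next rule applies.
Ruiz and Varga both have date of consecration or institution Jun 4, 2003, so the next rule applies.
Among Ruiz and Varga, alphabetically by surname: Ruiz before Varga.
Delgado, Reyes and Vasquez are each Archdeacon, so the next rule applies.
Delgado, Reyes and Vasquez are each a member of the cathedral chapter, so the next rule applies.
Delgado, Reyes and Vasquez all have date of consecration or institution Sep 9, 2006, so the next rule applies.
Among Delgado, Reyes and Vasquez, alphabetically by surname: Delgado before Reyes before Vasquez.
Order: Ruiz, Varga, Marino, Castillo, Vance, Delgado, Reyes, Vasquez, Szabo. So position 1.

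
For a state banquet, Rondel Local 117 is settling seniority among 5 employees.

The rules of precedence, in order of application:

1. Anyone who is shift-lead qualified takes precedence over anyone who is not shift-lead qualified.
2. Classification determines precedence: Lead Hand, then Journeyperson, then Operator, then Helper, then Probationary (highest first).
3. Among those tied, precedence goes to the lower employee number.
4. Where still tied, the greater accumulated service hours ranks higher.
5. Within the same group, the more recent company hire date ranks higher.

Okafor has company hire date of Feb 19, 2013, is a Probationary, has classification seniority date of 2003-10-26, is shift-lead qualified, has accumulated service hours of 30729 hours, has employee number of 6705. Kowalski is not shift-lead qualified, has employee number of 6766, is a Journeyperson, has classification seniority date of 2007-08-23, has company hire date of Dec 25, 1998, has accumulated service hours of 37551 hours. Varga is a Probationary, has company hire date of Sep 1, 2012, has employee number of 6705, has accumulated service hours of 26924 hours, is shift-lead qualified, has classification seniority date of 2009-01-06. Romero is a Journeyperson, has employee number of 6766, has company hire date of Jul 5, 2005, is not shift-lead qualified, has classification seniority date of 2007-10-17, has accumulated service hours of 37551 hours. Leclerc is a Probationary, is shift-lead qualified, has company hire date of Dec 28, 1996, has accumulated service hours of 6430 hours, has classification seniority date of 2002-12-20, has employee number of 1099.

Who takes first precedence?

By the first rule: Leclerc, Okafor and Varga (each shift-lead qualified); then Romero and Kowalski (both not shift-lead qualified).
Leclerc, Okafor and Varga are each Probationary, so the next rule applies.
Among Leclerc, Okafor and Varga, by employee number (lower first): Leclerc (1099) before Okafor and Varga (6705).
Among Okafor and Varga, by accumulated service hours (higher first): Okafor (30729 hours) before Varga (26924 hours).
Romero and Kowalski are each Journeyperson, so the next rule applies.
Romero and Kowalski both have employee number 6766, so the next rule applies.
Romero and Kowalski both have accumulated service hours 37551 hours, so the next rule applies.
Among Romero and Kowalski, by company hire date (later first): Romero (Jul 5, 2005) before Kowalski (Dec 25, 1998).
Order: Leclerc, Okafor, Varga, Romero, Kowalski.

Leclerc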